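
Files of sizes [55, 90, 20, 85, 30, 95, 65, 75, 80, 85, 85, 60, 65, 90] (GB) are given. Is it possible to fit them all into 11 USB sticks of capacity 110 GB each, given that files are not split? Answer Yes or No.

No

Total = 980 GB; ⌈980/110⌉ = 9.
11 files each exceed half the capacity and cannot share a USB stick, forcing at least 11 USB sticks.
The bound of 11 does not rule out 11, but exhaustive search shows no assignment into 11 USB sticks of capacity 110 GB exists — the minimum is 12.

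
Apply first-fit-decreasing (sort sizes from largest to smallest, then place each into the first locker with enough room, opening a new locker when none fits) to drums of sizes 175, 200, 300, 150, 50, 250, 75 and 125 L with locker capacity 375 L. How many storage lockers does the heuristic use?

Sorted descending: 300, 250, 200, 175, 150, 125, 75, 50.
  300 → locker 1 (new)  [load 300/375]
  250 → locker 2 (new)  [load 250/375]
  200 → locker 3 (new)  [load 200/375]
  175 → locker 3  [load 375/375]
  150 → locker 4 (new)  [load 150/375]
  125 → locker 2  [load 375/375]
  75 → locker 1  [load 375/375]
  50 → locker 4  [load 200/375]
4 storage lockers opened.

4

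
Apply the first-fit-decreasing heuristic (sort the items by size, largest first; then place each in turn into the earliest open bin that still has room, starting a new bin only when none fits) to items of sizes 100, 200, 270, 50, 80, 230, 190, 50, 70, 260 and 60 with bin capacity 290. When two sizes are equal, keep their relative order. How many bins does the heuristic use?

Sorted descending: 270, 260, 230, 200, 190, 100, 80, 70, 60, 50, 50.
  270 → bin 1 (new)  [load 270/290]
  260 → bin 2 (new)  [load 260/290]
  230 → bin 3 (new)  [load 230/290]
  200 → bin 4 (new)  [load 200/290]
  190 → bin 5 (new)  [load 190/290]
  100 → bin 5  [load 290/290]
  80 → bin 4  [load 280/290]
  70 → bin 6 (new)  [load 70/290]
  60 → bin 3  [load 290/290]
  50 → bin 6  [load 120/290]
  50 → bin 6  [load 170/290]
6 bins opened.

6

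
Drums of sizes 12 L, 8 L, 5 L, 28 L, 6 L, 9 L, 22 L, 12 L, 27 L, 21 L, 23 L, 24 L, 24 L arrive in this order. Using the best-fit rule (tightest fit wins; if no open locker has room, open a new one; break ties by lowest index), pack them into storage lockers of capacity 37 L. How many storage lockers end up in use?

  12 → locker 1 (new)  [load 12/37]
  8 → locker 1  [load 20/37]
  5 → locker 1  [load 25/37]
  28 → locker 2 (new)  [load 28/37]
  6 → locker 2  [load 34/37]
  9 → locker 1  [load 34/37]
  22 → locker 3 (new)  [load 22/37]
  12 → locker 3  [load 34/37]
  27 → locker 4 (new)  [load 27/37]
  21 → locker 5 (new)  [load 21/37]
  23 → locker 6 (new)  [load 23/37]
  24 → locker 7 (new)  [load 24/37]
  24 → locker 8 (new)  [load 24/37]
8 storage lockers opened.

8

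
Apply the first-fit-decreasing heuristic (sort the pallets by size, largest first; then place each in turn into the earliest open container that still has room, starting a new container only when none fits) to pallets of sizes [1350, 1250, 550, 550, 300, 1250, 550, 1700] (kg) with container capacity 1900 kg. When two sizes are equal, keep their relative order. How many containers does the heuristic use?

Sorted descending: 1700, 1350, 1250, 1250, 550, 550, 550, 300.
  1700 → container 1 (new)  [load 1700/1900]
  1350 → container 2 (new)  [load 1350/1900]
  1250 → container 3 (new)  [load 1250/1900]
  1250 → container 4 (new)  [load 1250/1900]
  550 → container 2  [load 1900/1900]
  550 → container 3  [load 1800/1900]
  550 → container 4  [load 1800/1900]
  300 → container 5 (new)  [load 300/1900]
5 containers opened.

5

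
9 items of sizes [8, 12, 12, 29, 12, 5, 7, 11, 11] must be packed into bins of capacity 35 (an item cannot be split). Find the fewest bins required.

4

Total = 29 + 12 + 12 + 12 + 11 + 11 + 8 + 7 + 5 = 107.
Lower bound: ⌈107/35⌉ = 4 bins.
A packing using 4 bins:
  bin 1: 29 + 5 = 34
  bin 2: 12 + 12 + 11 = 35
  bin 3: 12 + 11 + 8 = 31
  bin 4: 7 = 7
This matches the lower bound, so 4 is optimal.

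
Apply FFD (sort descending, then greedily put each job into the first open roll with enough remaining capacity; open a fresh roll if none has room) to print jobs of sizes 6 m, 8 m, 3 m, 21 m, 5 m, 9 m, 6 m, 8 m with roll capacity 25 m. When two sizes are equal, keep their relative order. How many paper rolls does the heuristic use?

Sorted descending: 21, 9, 8, 8, 6, 6, 5, 3.
  21 → roll 1 (new)  [load 21/25]
  9 → roll 2 (new)  [load 9/25]
  8 → roll 2  [load 17/25]
  8 → roll 2  [load 25/25]
  6 → roll 3 (new)  [load 6/25]
  6 → roll 3  [load 12/25]
  5 → roll 3  [load 17/25]
  3 → roll 1  [load 24/25]
3 paper rolls opened.

3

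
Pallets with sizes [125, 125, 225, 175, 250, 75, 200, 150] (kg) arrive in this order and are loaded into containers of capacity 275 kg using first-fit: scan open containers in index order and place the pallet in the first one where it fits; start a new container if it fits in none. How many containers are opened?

  125 → container 1 (new)  [load 125/275]
  125 → container 1  [load 250/275]
  225 → container 2 (new)  [load 225/275]
  175 → container 3 (new)  [load 175/275]
  250 → container 4 (new)  [load 250/275]
  75 → container 3  [load 250/275]
  200 → container 5 (new)  [load 200/275]
  150 → container 6 (new)  [load 150/275]
6 containers opened.

6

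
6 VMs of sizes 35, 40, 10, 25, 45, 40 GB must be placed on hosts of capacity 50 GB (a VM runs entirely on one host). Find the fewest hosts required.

Total = 45 + 40 + 40 + 35 + 25 + 10 = 195 GB.
Lower bound: ⌈195/50⌉ = 4 hosts.
A packing using 5 hosts:
  host 1: 45 = 45
  host 2: 40 + 10 = 50
  host 3: 40 = 40
  host 4: 35 = 35
  host 5: 25 = 25
No arrangement into 4 hosts stays within capacity, so 5 is optimal.

5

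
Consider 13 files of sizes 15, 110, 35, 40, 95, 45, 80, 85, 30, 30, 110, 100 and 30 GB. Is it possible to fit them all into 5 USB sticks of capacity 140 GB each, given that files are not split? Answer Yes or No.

Total = 805 GB; ⌈805/140⌉ = 6.
At least 6 USB sticks are required, but only 5 are allowed.

No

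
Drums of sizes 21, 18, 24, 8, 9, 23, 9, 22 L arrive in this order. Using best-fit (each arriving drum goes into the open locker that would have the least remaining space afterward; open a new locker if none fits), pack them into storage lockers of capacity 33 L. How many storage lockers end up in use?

  21 → locker 1 (new)  [load 21/33]
  18 → locker 2 (new)  [load 18/33]
  24 → locker 3 (new)  [load 24/33]
  8 → locker 3  [load 32/33]
  9 → locker 1  [load 30/33]
  23 → locker 4 (new)  [load 23/33]
  9 → locker 4  [load 32/33]
  22 → locker 5 (new)  [load 22/33]
5 storage lockers opened.

5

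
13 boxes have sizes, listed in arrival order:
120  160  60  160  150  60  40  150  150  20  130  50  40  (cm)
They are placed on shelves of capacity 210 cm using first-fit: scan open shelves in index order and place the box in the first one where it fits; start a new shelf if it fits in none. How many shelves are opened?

7

  120 → shelf 1 (new)  [load 120/210]
  160 → shelf 2 (new)  [load 160/210]
  60 → shelf 1  [load 180/210]
  160 → shelf 3 (new)  [load 160/210]
  150 → shelf 4 (new)  [load 150/210]
  60 → shelf 4  [load 210/210]
  40 → shelf 2  [load 200/210]
  150 → shelf 5 (new)  [load 150/210]
  150 → shelf 6 (new)  [load 150/210]
  20 → shelf 1  [load 200/210]
  130 → shelf 7 (new)  [load 130/210]
  50 → shelf 3  [load 210/210]
  40 → shelf 5  [load 190/210]
7 shelves opened.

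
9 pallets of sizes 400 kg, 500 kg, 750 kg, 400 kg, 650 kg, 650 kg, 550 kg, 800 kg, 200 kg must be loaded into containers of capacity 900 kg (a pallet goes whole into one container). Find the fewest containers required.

Total = 800 + 750 + 650 + 650 + 550 + 500 + 400 + 400 + 200 = 4900 kg.
Lower bound: ⌈4900/900⌉ = 6 containers.
A packing using 7 containers:
  container 1: 800 = 800
  container 2: 750 = 750
  container 3: 650 + 200 = 850
  container 4: 650 = 650
  container 5: 550 = 550
  container 6: 500 + 400 = 900
  container 7: 400 = 400
No arrangement into 6 containers stays within capacity, so 7 is optimal.

7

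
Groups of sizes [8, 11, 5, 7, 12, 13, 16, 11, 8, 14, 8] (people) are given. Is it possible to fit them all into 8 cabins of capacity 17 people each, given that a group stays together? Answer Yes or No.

A valid assignment using 8 cabins:
  cabin 1: 16 = 16
  cabin 2: 14 = 14
  cabin 3: 13 = 13
  cabin 4: 12 + 5 = 17
  cabin 5: 11 = 11
  cabin 6: 11 = 11
  cabin 7: 8 + 8 = 16
  cabin 8: 8 + 7 = 15
Every load is within 17 people, so 8 cabins suffice.

Yes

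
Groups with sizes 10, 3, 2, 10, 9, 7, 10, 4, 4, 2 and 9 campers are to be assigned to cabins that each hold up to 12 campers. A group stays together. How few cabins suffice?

Total = 10 + 10 + 10 + 9 + 9 + 7 + 4 + 4 + 3 + 2 + 2 = 70 campers.
Lower bound: ⌈70/12⌉ = 6 cabins.
A packing using 7 cabins:
  cabin 1: 10 + 2 = 12
  cabin 2: 10 + 2 = 12
  cabin 3: 10 = 10
  cabin 4: 9 + 3 = 12
  cabin 5: 9 = 9
  cabin 6: 7 + 4 = 11
  cabin 7: 4 = 4
No arrangement into 6 cabins stays within capacity, so 7 is optimal.

7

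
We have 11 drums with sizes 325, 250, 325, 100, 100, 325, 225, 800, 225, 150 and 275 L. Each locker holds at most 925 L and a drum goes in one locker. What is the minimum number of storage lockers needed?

Total = 800 + 325 + 325 + 325 + 275 + 250 + 225 + 225 + 150 + 100 + 100 = 3100 L.
Lower bound: ⌈3100/925⌉ = 4 storage lockers.
A packing using 4 storage lockers:
  locker 1: 800 + 100 = 900
  locker 2: 325 + 325 + 275 = 925
  locker 3: 325 + 250 + 225 + 100 = 900
  locker 4: 225 + 150 = 375
This matches the lower bound, so 4 is optimal.

4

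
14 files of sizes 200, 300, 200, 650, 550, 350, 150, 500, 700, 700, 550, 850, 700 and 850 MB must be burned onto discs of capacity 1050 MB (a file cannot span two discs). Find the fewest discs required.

8

Total = 850 + 850 + 700 + 700 + 700 + 650 + 550 + 550 + 500 + 350 + 300 + 200 + 200 + 150 = 7250 MB.
Lower bound: ⌈7250/1050⌉ = 7 discs.
Also, 8 files each exceed 525 MB, and no two of those can share a disc, so at least 8 discs are needed.
A packing using 8 discs:
  disc 1: 850 + 200 = 1050
  disc 2: 850 + 200 = 1050
  disc 3: 700 + 350 = 1050
  disc 4: 700 + 300 = 1000
  disc 5: 700 + 150 = 850
  disc 6: 650 = 650
  disc 7: 550 + 500 = 1050
  disc 8: 550 = 550
This matches the lower bound, so 8 is optimal.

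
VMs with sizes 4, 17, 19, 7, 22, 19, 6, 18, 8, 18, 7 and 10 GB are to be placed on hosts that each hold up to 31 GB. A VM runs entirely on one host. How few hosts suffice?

Total = 22 + 19 + 19 + 18 + 18 + 17 + 10 + 8 + 7 + 7 + 6 + 4 = 155 GB.
Lower bound: ⌈155/31⌉ = 5 hosts.
Also, 6 VMs each exceed 31/2 GB, and no two of those can share a host, so at least 6 hosts are needed.
A packing using 6 hosts:
  host 1: 22 + 8 = 30
  host 2: 19 + 10 = 29
  host 3: 19 + 7 + 4 = 30
  host 4: 18 + 7 + 6 = 31
  host 5: 18 = 18
  host 6: 17 = 17
This matches the lower bound, so 6 is optimal.

6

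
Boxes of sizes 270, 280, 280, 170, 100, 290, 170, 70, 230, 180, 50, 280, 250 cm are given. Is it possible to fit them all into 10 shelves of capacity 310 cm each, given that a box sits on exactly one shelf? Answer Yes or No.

Yes

A valid assignment using 10 shelves:
  shelf 1: 290 = 290
  shelf 2: 280 = 280
  shelf 3: 280 = 280
  shelf 4: 280 = 280
  shelf 5: 270 = 270
  shelf 6: 250 + 50 = 300
  shelf 7: 230 + 70 = 300
  shelf 8: 180 + 100 = 280
  shelf 9: 170 = 170
  shelf 10: 170 = 170
Every load is within 310 cm, so 10 shelves suffice.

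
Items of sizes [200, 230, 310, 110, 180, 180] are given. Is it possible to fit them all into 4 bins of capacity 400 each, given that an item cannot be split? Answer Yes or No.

A valid assignment using 4 bins:
  bin 1: 310 = 310
  bin 2: 230 + 110 = 340
  bin 3: 200 + 180 = 380
  bin 4: 180 = 180
Every load is within 400, so 4 bins suffice.

Yes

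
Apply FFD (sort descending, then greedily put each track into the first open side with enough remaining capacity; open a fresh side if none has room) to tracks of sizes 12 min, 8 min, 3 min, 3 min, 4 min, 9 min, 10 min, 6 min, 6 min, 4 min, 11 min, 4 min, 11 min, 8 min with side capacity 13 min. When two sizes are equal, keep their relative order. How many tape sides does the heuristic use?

9

Sorted descending: 12, 11, 11, 10, 9, 8, 8, 6, 6, 4, 4, 4, 3, 3.
  12 → side 1 (new)  [load 12/13]
  11 → side 2 (new)  [load 11/13]
  11 → side 3 (new)  [load 11/13]
  10 → side 4 (new)  [load 10/13]
  9 → side 5 (new)  [load 9/13]
  8 → side 6 (new)  [load 8/13]
  8 → side 7 (new)  [load 8/13]
  6 → side 8 (new)  [load 6/13]
  6 → side 8  [load 12/13]
  4 → side 5  [load 13/13]
  4 → side 6  [load 12/13]
  4 → side 7  [load 12/13]
  3 → side 4  [load 13/13]
  3 → side 9 (new)  [load 3/13]
9 tape sides opened.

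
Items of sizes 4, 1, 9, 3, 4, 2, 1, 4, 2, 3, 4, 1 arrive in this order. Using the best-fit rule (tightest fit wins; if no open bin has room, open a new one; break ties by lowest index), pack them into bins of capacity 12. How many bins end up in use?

  4 → bin 1 (new)  [load 4/12]
  1 → bin 1  [load 5/12]
  9 → bin 2 (new)  [load 9/12]
  3 → bin 2  [load 12/12]
  4 → bin 1  [load 9/12]
  2 → bin 1  [load 11/12]
  1 → bin 1  [load 12/12]
  4 → bin 3 (new)  [load 4/12]
  2 → bin 3  [load 6/12]
  3 → bin 3  [load 9/12]
  4 → bin 4 (new)  [load 4/12]
  1 → bin 3  [load 10/12]
4 bins opened.

4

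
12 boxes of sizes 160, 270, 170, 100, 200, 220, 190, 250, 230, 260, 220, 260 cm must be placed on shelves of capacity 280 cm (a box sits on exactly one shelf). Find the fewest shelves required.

11

Total = 270 + 260 + 260 + 250 + 230 + 220 + 220 + 200 + 190 + 170 + 160 + 100 = 2530 cm.
Lower bound: ⌈2530/280⌉ = 10 shelves.
Also, 11 boxes each exceed 140 cm, and no two of those can share a shelf, so at least 11 shelves are needed.
A packing using 11 shelves:
  shelf 1: 270 = 270
  shelf 2: 260 = 260
  shelf 3: 260 = 260
  shelf 4: 250 = 250
  shelf 5: 230 = 230
  shelf 6: 220 = 220
  shelf 7: 220 = 220
  shelf 8: 200 = 200
  shelf 9: 190 = 190
  shelf 10: 170 + 100 = 270
  shelf 11: 160 = 160
This matches the lower bound, so 11 is optimal.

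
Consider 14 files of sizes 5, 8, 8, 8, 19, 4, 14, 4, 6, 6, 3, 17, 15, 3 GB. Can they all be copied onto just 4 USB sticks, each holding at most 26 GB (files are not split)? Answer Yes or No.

Total = 120 GB; ⌈120/26⌉ = 5.
At least 5 USB sticks are required, but only 4 are allowed.

No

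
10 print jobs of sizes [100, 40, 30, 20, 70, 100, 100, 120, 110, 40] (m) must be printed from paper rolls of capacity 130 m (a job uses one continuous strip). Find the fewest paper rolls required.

7

Total = 120 + 110 + 100 + 100 + 100 + 70 + 40 + 40 + 30 + 20 = 730 m.
Lower bound: ⌈730/130⌉ = 6 paper rolls.
A packing using 7 paper rolls:
  roll 1: 120 = 120
  roll 2: 110 + 20 = 130
  roll 3: 100 + 30 = 130
  roll 4: 100 = 100
  roll 5: 100 = 100
  roll 6: 70 + 40 = 110
  roll 7: 40 = 40
No arrangement into 6 paper rolls stays within capacity, so 7 is optimal.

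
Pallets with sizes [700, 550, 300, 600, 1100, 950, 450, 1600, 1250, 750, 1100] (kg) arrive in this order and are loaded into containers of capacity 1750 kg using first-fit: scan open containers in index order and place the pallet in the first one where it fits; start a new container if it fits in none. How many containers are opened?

  700 → container 1 (new)  [load 700/1750]
  550 → container 1  [load 1250/1750]
  300 → container 1  [load 1550/1750]
  600 → container 2 (new)  [load 600/1750]
  1100 → container 2  [load 1700/1750]
  950 → container 3 (new)  [load 950/1750]
  450 → container 3  [load 1400/1750]
  1600 → container 4 (new)  [load 1600/1750]
  1250 → container 5 (new)  [load 1250/1750]
  750 → container 6 (new)  [load 750/1750]
  1100 → container 7 (new)  [load 1100/1750]
7 containers opened.

7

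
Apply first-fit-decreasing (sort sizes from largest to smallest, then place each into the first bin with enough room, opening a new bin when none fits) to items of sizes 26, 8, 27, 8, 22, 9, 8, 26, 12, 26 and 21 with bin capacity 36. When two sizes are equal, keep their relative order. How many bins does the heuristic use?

6

Sorted descending: 27, 26, 26, 26, 22, 21, 12, 9, 8, 8, 8.
  27 → bin 1 (new)  [load 27/36]
  26 → bin 2 (new)  [load 26/36]
  26 → bin 3 (new)  [load 26/36]
  26 → bin 4 (new)  [load 26/36]
  22 → bin 5 (new)  [load 22/36]
  21 → bin 6 (new)  [load 21/36]
  12 → bin 5  [load 34/36]
  9 → bin 1  [load 36/36]
  8 → bin 2  [load 34/36]
  8 → bin 3  [load 34/36]
  8 → bin 4  [load 34/36]
6 bins opened.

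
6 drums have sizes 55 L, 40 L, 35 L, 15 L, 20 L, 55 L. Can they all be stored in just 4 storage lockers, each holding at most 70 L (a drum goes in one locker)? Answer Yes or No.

Yes

A valid assignment using 4 storage lockers:
  locker 1: 55 + 15 = 70
  locker 2: 55 = 55
  locker 3: 40 + 20 = 60
  locker 4: 35 = 35
Every load is within 70 L, so 4 storage lockers suffice.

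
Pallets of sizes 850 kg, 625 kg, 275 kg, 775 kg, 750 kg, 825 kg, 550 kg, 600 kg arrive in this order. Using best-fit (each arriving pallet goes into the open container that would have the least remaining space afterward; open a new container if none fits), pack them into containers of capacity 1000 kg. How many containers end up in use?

7

  850 → container 1 (new)  [load 850/1000]
  625 → container 2 (new)  [load 625/1000]
  275 → container 2  [load 900/1000]
  775 → container 3 (new)  [load 775/1000]
  750 → container 4 (new)  [load 750/1000]
  825 → container 5 (new)  [load 825/1000]
  550 → container 6 (new)  [load 550/1000]
  600 → container 7 (new)  [load 600/1000]
7 containers opened.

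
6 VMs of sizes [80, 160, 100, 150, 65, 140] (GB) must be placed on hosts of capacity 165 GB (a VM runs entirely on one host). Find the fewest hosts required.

5

Total = 160 + 150 + 140 + 100 + 80 + 65 = 695 GB.
Lower bound: ⌈695/165⌉ = 5 hosts.
A packing using 5 hosts:
  host 1: 160 = 160
  host 2: 150 = 150
  host 3: 140 = 140
  host 4: 100 + 65 = 165
  host 5: 80 = 80
This matches the lower bound, so 5 is optimal.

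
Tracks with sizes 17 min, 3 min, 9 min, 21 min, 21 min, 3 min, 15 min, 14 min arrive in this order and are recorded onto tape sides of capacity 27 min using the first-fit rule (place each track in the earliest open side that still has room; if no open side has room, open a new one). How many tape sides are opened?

  17 → side 1 (new)  [load 17/27]
  3 → side 1  [load 20/27]
  9 → side 2 (new)  [load 9/27]
  21 → side 3 (new)  [load 21/27]
  21 → side 4 (new)  [load 21/27]
  3 → side 1  [load 23/27]
  15 → side 2  [load 24/27]
  14 → side 5 (new)  [load 14/27]
5 tape sides opened.

5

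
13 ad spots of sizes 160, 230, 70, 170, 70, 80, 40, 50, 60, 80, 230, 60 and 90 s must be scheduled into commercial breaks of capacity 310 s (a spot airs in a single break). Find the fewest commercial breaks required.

5

Total = 230 + 230 + 170 + 160 + 90 + 80 + 80 + 70 + 70 + 60 + 60 + 50 + 40 = 1390 s.
Lower bound: ⌈1390/310⌉ = 5 commercial breaks.
A packing using 5 commercial breaks:
  break 1: 230 + 80 = 310
  break 2: 230 + 80 = 310
  break 3: 170 + 90 + 50 = 310
  break 4: 160 + 70 + 70 = 300
  break 5: 60 + 60 + 40 = 160
This matches the lower bound, so 5 is optimal.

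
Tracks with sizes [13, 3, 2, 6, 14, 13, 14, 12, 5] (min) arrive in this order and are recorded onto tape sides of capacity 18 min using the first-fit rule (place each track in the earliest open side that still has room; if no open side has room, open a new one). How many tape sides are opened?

5

  13 → side 1 (new)  [load 13/18]
  3 → side 1  [load 16/18]
  2 → side 1  [load 18/18]
  6 → side 2 (new)  [load 6/18]
  14 → side 3 (new)  [load 14/18]
  13 → side 4 (new)  [load 13/18]
  14 → side 5 (new)  [load 14/18]
  12 → side 2  [load 18/18]
  5 → side 4  [load 18/18]
5 tape sides opened.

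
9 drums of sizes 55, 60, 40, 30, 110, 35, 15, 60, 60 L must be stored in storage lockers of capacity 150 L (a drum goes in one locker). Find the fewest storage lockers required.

4

Total = 110 + 60 + 60 + 60 + 55 + 40 + 35 + 30 + 15 = 465 L.
Lower bound: ⌈465/150⌉ = 4 storage lockers.
A packing using 4 storage lockers:
  locker 1: 110 + 40 = 150
  locker 2: 60 + 60 + 30 = 150
  locker 3: 60 + 55 + 35 = 150
  locker 4: 15 = 15
This matches the lower bound, so 4 is optimal.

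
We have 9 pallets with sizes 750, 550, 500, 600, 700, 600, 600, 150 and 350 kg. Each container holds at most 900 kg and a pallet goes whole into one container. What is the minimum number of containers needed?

7

Total = 750 + 700 + 600 + 600 + 600 + 550 + 500 + 350 + 150 = 4800 kg.
Lower bound: ⌈4800/900⌉ = 6 containers.
Also, 7 pallets each exceed 450 kg, and no two of those can share a container, so at least 7 containers are needed.
A packing using 7 containers:
  container 1: 750 + 150 = 900
  container 2: 700 = 700
  container 3: 600 = 600
  container 4: 600 = 600
  container 5: 600 = 600
  container 6: 550 + 350 = 900
  container 7: 500 = 500
This matches the lower bound, so 7 is optimal.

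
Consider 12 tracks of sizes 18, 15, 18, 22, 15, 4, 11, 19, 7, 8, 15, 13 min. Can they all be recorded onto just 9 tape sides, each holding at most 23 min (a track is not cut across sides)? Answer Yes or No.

A valid assignment using 9 tape sides:
  side 1: 22 = 22
  side 2: 19 + 4 = 23
  side 3: 18 = 18
  side 4: 18 = 18
  side 5: 15 + 8 = 23
  side 6: 15 + 7 = 22
  side 7: 15 = 15
  side 8: 13 = 13
  side 9: 11 = 11
Every load is within 23 min, so 9 tape sides suffice.

Yes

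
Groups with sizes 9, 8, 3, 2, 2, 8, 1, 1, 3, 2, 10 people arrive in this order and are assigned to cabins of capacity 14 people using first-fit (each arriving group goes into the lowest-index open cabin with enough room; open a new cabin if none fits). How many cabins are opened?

  9 → cabin 1 (new)  [load 9/14]
  8 → cabin 2 (new)  [load 8/14]
  3 → cabin 1  [load 12/14]
  2 → cabin 1  [load 14/14]
  2 → cabin 2  [load 10/14]
  8 → cabin 3 (new)  [load 8/14]
  1 → cabin 2  [load 11/14]
  1 → cabin 2  [load 12/14]
  3 → cabin 3  [load 11/14]
  2 → cabin 2  [load 14/14]
  10 → cabin 4 (new)  [load 10/14]
4 cabins opened.

4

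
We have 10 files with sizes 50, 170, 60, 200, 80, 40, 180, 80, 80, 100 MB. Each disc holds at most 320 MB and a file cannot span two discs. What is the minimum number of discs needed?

4

Total = 200 + 180 + 170 + 100 + 80 + 80 + 80 + 60 + 50 + 40 = 1040 MB.
Lower bound: ⌈1040/320⌉ = 4 discs.
A packing using 4 discs:
  disc 1: 200 + 100 = 300
  disc 2: 180 + 80 + 60 = 320
  disc 3: 170 + 80 + 50 = 300
  disc 4: 80 + 40 = 120
This matches the lower bound, so 4 is optimal.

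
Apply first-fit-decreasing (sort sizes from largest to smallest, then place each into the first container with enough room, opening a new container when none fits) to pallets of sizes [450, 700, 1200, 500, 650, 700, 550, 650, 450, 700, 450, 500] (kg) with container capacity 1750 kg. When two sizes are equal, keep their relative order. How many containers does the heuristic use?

Sorted descending: 1200, 700, 700, 700, 650, 650, 550, 500, 500, 450, 450, 450.
  1200 → container 1 (new)  [load 1200/1750]
  700 → container 2 (new)  [load 700/1750]
  700 → container 2  [load 1400/1750]
  700 → container 3 (new)  [load 700/1750]
  650 → container 3  [load 1350/1750]
  650 → container 4 (new)  [load 650/1750]
  550 → container 1  [load 1750/1750]
  500 → container 4  [load 1150/1750]
  500 → container 4  [load 1650/1750]
  450 → container 5 (new)  [load 450/1750]
  450 → container 5  [load 900/1750]
  450 → container 5  [load 1350/1750]
5 containers opened.

5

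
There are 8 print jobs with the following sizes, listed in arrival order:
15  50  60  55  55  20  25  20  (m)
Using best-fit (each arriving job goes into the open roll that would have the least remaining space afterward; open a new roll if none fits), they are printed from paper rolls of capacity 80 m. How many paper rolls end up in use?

4

  15 → roll 1 (new)  [load 15/80]
  50 → roll 1  [load 65/80]
  60 → roll 2 (new)  [load 60/80]
  55 → roll 3 (new)  [load 55/80]
  55 → roll 4 (new)  [load 55/80]
  20 → roll 2  [load 80/80]
  25 → roll 3  [load 80/80]
  20 → roll 4  [load 75/80]
4 paper rolls opened.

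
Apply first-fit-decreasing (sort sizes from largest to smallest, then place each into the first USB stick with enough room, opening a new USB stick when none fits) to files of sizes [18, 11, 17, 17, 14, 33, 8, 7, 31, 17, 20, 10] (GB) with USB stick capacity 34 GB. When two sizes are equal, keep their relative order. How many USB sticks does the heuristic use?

7

Sorted descending: 33, 31, 20, 18, 17, 17, 17, 14, 11, 10, 8, 7.
  33 → USB stick 1 (new)  [load 33/34]
  31 → USB stick 2 (new)  [load 31/34]
  20 → USB stick 3 (new)  [load 20/34]
  18 → USB stick 4 (new)  [load 18/34]
  17 → USB stick 5 (new)  [load 17/34]
  17 → USB stick 5  [load 34/34]
  17 → USB stick 6 (new)  [load 17/34]
  14 → USB stick 3  [load 34/34]
  11 → USB stick 4  [load 29/34]
  10 → USB stick 6  [load 27/34]
  8 → USB stick 7 (new)  [load 8/34]
  7 → USB stick 6  [load 34/34]
7 USB sticks opened.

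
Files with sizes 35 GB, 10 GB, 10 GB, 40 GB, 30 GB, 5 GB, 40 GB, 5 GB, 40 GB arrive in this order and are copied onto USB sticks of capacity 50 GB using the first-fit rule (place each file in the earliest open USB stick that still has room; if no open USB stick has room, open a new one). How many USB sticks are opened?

5

  35 → USB stick 1 (new)  [load 35/50]
  10 → USB stick 1  [load 45/50]
  10 → USB stick 2 (new)  [load 10/50]
  40 → USB stick 2  [load 50/50]
  30 → USB stick 3 (new)  [load 30/50]
  5 → USB stick 1  [load 50/50]
  40 → USB stick 4 (new)  [load 40/50]
  5 → USB stick 3  [load 35/50]
  40 → USB stick 5 (new)  [load 40/50]
5 USB sticks opened.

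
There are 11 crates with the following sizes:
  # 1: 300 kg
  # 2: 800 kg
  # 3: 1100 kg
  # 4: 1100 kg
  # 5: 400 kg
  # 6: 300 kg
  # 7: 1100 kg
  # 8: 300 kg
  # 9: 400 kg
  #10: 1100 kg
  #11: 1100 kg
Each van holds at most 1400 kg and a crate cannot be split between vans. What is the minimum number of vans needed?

7

Total = 1100 + 1100 + 1100 + 1100 + 1100 + 800 + 400 + 400 + 300 + 300 + 300 = 8000 kg.
Lower bound: ⌈8000/1400⌉ = 6 vans.
A packing using 7 vans:
  van 1: 1100 + 300 = 1400
  van 2: 1100 + 300 = 1400
  van 3: 1100 + 300 = 1400
  van 4: 1100 = 1100
  van 5: 1100 = 1100
  van 6: 800 + 400 = 1200
  van 7: 400 = 400
No arrangement into 6 vans stays within capacity, so 7 is optimal.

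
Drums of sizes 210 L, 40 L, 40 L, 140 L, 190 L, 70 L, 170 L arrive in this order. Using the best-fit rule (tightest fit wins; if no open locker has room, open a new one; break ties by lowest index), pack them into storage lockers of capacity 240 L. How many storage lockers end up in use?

  210 → locker 1 (new)  [load 210/240]
  40 → locker 2 (new)  [load 40/240]
  40 → locker 2  [load 80/240]
  140 → locker 2  [load 220/240]
  190 → locker 3 (new)  [load 190/240]
  70 → locker 4 (new)  [load 70/240]
  170 → locker 4  [load 240/240]
4 storage lockers opened.

4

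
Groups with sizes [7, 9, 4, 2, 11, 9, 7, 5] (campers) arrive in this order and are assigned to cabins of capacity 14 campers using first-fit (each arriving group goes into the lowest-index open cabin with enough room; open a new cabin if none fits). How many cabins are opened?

5

  7 → cabin 1 (new)  [load 7/14]
  9 → cabin 2 (new)  [load 9/14]
  4 → cabin 1  [load 11/14]
  2 → cabin 1  [load 13/14]
  11 → cabin 3 (new)  [load 11/14]
  9 → cabin 4 (new)  [load 9/14]
  7 → cabin 5 (new)  [load 7/14]
  5 → cabin 2  [load 14/14]
5 cabins opened.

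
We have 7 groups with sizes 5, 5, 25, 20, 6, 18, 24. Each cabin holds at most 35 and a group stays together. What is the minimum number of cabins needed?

Total = 25 + 24 + 20 + 18 + 6 + 5 + 5 = 103.
Lower bound: ⌈103/35⌉ = 3 cabins.
Also, 4 groups each exceed 35/2, and no two of those can share a cabin, so at least 4 cabins are needed.
A packing using 4 cabins:
  cabin 1: 25 + 6 = 31
  cabin 2: 24 + 5 + 5 = 34
  cabin 3: 20 = 20
  cabin 4: 18 = 18
This matches the lower bound, so 4 is optimal.

4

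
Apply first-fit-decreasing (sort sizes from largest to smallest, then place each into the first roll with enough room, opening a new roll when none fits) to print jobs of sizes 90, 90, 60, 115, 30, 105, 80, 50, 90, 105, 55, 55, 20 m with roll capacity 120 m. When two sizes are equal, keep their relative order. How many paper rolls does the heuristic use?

Sorted descending: 115, 105, 105, 90, 90, 90, 80, 60, 55, 55, 50, 30, 20.
  115 → roll 1 (new)  [load 115/120]
  105 → roll 2 (new)  [load 105/120]
  105 → roll 3 (new)  [load 105/120]
  90 → roll 4 (new)  [load 90/120]
  90 → roll 5 (new)  [load 90/120]
  90 → roll 6 (new)  [load 90/120]
  80 → roll 7 (new)  [load 80/120]
  60 → roll 8 (new)  [load 60/120]
  55 → roll 8  [load 115/120]
  55 → roll 9 (new)  [load 55/120]
  50 → roll 9  [load 105/120]
  30 → roll 4  [load 120/120]
  20 → roll 5  [load 110/120]
9 paper rolls opened.

9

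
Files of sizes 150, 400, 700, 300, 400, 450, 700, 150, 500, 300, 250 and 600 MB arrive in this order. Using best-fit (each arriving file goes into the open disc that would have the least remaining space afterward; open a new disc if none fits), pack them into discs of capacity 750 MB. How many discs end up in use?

7

  150 → disc 1 (new)  [load 150/750]
  400 → disc 1  [load 550/750]
  700 → disc 2 (new)  [load 700/750]
  300 → disc 3 (new)  [load 300/750]
  400 → disc 3  [load 700/750]
  450 → disc 4 (new)  [load 450/750]
  700 → disc 5 (new)  [load 700/750]
  150 → disc 1  [load 700/750]
  500 → disc 6 (new)  [load 500/750]
  300 → disc 4  [load 750/750]
  250 → disc 6  [load 750/750]
  600 → disc 7 (new)  [load 600/750]
7 discs opened.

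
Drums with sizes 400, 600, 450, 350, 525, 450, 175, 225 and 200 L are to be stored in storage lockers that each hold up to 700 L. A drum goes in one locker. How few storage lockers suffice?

6

Total = 600 + 525 + 450 + 450 + 400 + 350 + 225 + 200 + 175 = 3375 L.
Lower bound: ⌈3375/700⌉ = 5 storage lockers.
A packing using 6 storage lockers:
  locker 1: 600 = 600
  locker 2: 525 + 175 = 700
  locker 3: 450 + 225 = 675
  locker 4: 450 + 200 = 650
  locker 5: 400 = 400
  locker 6: 350 = 350
No arrangement into 5 storage lockers stays within capacity, so 6 is optimal.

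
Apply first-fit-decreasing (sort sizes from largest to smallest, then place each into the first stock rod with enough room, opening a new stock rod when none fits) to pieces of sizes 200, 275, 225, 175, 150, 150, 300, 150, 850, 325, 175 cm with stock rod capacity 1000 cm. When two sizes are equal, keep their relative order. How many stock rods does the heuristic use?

4

Sorted descending: 850, 325, 300, 275, 225, 200, 175, 175, 150, 150, 150.
  850 → stock rod 1 (new)  [load 850/1000]
  325 → stock rod 2 (new)  [load 325/1000]
  300 → stock rod 2  [load 625/1000]
  275 → stock rod 2  [load 900/1000]
  225 → stock rod 3 (new)  [load 225/1000]
  200 → stock rod 3  [load 425/1000]
  175 → stock rod 3  [load 600/1000]
  175 → stock rod 3  [load 775/1000]
  150 → stock rod 1  [load 1000/1000]
  150 → stock rod 3  [load 925/1000]
  150 → stock rod 4 (new)  [load 150/1000]
4 stock rods opened.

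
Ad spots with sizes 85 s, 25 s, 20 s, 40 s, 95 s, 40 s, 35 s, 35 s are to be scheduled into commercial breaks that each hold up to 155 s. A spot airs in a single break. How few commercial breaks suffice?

3

Total = 95 + 85 + 40 + 40 + 35 + 35 + 25 + 20 = 375 s.
Lower bound: ⌈375/155⌉ = 3 commercial breaks.
A packing using 3 commercial breaks:
  break 1: 95 + 40 + 20 = 155
  break 2: 85 + 40 + 25 = 150
  break 3: 35 + 35 = 70
This matches the lower bound, so 3 is optimal.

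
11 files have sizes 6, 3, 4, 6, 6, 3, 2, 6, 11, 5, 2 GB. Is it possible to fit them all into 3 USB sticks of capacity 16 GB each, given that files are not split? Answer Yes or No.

No

Total = 54 GB; ⌈54/16⌉ = 4.
At least 4 USB sticks are required, but only 3 are allowed.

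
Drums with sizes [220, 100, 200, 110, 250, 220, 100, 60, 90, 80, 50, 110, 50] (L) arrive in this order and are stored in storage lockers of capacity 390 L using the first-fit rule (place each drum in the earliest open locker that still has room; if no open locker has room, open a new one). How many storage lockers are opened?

5

  220 → locker 1 (new)  [load 220/390]
  100 → locker 1  [load 320/390]
  200 → locker 2 (new)  [load 200/390]
  110 → locker 2  [load 310/390]
  250 → locker 3 (new)  [load 250/390]
  220 → locker 4 (new)  [load 220/390]
  100 → locker 3  [load 350/390]
  60 → locker 1  [load 380/390]
  90 → locker 4  [load 310/390]
  80 → locker 2  [load 390/390]
  50 → locker 4  [load 360/390]
  110 → locker 5 (new)  [load 110/390]
  50 → locker 5  [load 160/390]
5 storage lockers opened.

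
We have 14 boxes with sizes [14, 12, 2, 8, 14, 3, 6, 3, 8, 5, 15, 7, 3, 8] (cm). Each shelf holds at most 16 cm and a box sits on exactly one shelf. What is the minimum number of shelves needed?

Total = 15 + 14 + 14 + 12 + 8 + 8 + 8 + 7 + 6 + 5 + 3 + 3 + 3 + 2 = 108 cm.
Lower bound: ⌈108/16⌉ = 7 shelves.
A packing using 7 shelves:
  shelf 1: 15 = 15
  shelf 2: 14 + 2 = 16
  shelf 3: 14 = 14
  shelf 4: 12 + 3 = 15
  shelf 5: 8 + 8 = 16
  shelf 6: 8 + 5 + 3 = 16
  shelf 7: 7 + 6 + 3 = 16
This matches the lower bound, so 7 is optimal.

7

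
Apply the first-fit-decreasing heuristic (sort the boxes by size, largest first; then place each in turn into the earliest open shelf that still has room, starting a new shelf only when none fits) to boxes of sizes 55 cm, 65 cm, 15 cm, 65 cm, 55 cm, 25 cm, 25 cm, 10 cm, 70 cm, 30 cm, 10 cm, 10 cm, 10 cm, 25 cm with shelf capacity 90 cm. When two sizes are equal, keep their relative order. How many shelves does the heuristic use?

6

Sorted descending: 70, 65, 65, 55, 55, 30, 25, 25, 25, 15, 10, 10, 10, 10.
  70 → shelf 1 (new)  [load 70/90]
  65 → shelf 2 (new)  [load 65/90]
  65 → shelf 3 (new)  [load 65/90]
  55 → shelf 4 (new)  [load 55/90]
  55 → shelf 5 (new)  [load 55/90]
  30 → shelf 4  [load 85/90]
  25 → shelf 2  [load 90/90]
  25 → shelf 3  [load 90/90]
  25 → shelf 5  [load 80/90]
  15 → shelf 1  [load 85/90]
  10 → shelf 5  [load 90/90]
  10 → shelf 6 (new)  [load 10/90]
  10 → shelf 6  [load 20/90]
  10 → shelf 6  [load 30/90]
6 shelves opened.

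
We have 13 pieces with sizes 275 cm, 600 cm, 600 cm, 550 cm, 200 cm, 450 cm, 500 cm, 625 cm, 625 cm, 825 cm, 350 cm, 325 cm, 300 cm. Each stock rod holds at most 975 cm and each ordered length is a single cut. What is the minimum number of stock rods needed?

Total = 825 + 625 + 625 + 600 + 600 + 550 + 500 + 450 + 350 + 325 + 300 + 275 + 200 = 6225 cm.
Lower bound: ⌈6225/975⌉ = 7 stock rods.
A packing using 7 stock rods:
  stock rod 1: 825 = 825
  stock rod 2: 625 + 350 = 975
  stock rod 3: 625 + 325 = 950
  stock rod 4: 600 + 300 = 900
  stock rod 5: 600 + 275 = 875
  stock rod 6: 550 + 200 = 750
  stock rod 7: 500 + 450 = 950
This matches the lower bound, so 7 is optimal.

7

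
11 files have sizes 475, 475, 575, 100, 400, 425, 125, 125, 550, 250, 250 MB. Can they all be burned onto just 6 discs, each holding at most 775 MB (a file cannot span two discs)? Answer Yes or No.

A valid assignment using 6 discs:
  disc 1: 575 + 125 = 700
  disc 2: 550 + 125 + 100 = 775
  disc 3: 475 + 250 = 725
  disc 4: 475 + 250 = 725
  disc 5: 425 = 425
  disc 6: 400 = 400
Every load is within 775 MB, so 6 discs suffice.

Yes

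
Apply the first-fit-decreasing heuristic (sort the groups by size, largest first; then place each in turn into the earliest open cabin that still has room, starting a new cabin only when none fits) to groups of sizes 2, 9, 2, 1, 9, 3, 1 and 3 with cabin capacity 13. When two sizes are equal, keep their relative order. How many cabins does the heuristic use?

3

Sorted descending: 9, 9, 3, 3, 2, 2, 1, 1.
  9 → cabin 1 (new)  [load 9/13]
  9 → cabin 2 (new)  [load 9/13]
  3 → cabin 1  [load 12/13]
  3 → cabin 2  [load 12/13]
  2 → cabin 3 (new)  [load 2/13]
  2 → cabin 3  [load 4/13]
  1 → cabin 1  [load 13/13]
  1 → cabin 2  [load 13/13]
3 cabins opened.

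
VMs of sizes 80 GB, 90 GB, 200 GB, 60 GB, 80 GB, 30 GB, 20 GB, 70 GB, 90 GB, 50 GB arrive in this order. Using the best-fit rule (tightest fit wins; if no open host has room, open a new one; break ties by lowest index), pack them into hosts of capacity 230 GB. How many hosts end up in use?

4

  80 → host 1 (new)  [load 80/230]
  90 → host 1  [load 170/230]
  200 → host 2 (new)  [load 200/230]
  60 → host 1  [load 230/230]
  80 → host 3 (new)  [load 80/230]
  30 → host 2  [load 230/230]
  20 → host 3  [load 100/230]
  70 → host 3  [load 170/230]
  90 → host 4 (new)  [load 90/230]
  50 → host 3  [load 220/230]
4 hosts opened.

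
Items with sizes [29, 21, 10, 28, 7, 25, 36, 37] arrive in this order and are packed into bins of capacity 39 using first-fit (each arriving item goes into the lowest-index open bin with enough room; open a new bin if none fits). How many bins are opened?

6

  29 → bin 1 (new)  [load 29/39]
  21 → bin 2 (new)  [load 21/39]
  10 → bin 1  [load 39/39]
  28 → bin 3 (new)  [load 28/39]
  7 → bin 2  [load 28/39]
  25 → bin 4 (new)  [load 25/39]
  36 → bin 5 (new)  [load 36/39]
  37 → bin 6 (new)  [load 37/39]
6 bins opened.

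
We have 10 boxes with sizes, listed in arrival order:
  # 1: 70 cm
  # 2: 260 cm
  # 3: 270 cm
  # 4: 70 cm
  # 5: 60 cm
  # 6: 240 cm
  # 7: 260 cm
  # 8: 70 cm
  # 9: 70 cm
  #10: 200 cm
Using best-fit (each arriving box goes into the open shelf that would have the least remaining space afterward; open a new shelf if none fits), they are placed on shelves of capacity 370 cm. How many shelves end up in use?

  70 → shelf 1 (new)  [load 70/370]
  260 → shelf 1  [load 330/370]
  270 → shelf 2 (new)  [load 270/370]
  70 → shelf 2  [load 340/370]
  60 → shelf 3 (new)  [load 60/370]
  240 → shelf 3  [load 300/370]
  260 → shelf 4 (new)  [load 260/370]
  70 → shelf 3  [load 370/370]
  70 → shelf 4  [load 330/370]
  200 → shelf 5 (new)  [load 200/370]
5 shelves opened.

5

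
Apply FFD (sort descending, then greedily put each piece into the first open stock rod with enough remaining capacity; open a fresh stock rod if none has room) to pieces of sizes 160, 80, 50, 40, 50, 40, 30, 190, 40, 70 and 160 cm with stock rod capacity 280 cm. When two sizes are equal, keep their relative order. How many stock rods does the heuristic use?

4

Sorted descending: 190, 160, 160, 80, 70, 50, 50, 40, 40, 40, 30.
  190 → stock rod 1 (new)  [load 190/280]
  160 → stock rod 2 (new)  [load 160/280]
  160 → stock rod 3 (new)  [load 160/280]
  80 → stock rod 1  [load 270/280]
  70 → stock rod 2  [load 230/280]
  50 → stock rod 2  [load 280/280]
  50 → stock rod 3  [load 210/280]
  40 → stock rod 3  [load 250/280]
  40 → stock rod 4 (new)  [load 40/280]
  40 → stock rod 4  [load 80/280]
  30 → stock rod 3  [load 280/280]
4 stock rods opened.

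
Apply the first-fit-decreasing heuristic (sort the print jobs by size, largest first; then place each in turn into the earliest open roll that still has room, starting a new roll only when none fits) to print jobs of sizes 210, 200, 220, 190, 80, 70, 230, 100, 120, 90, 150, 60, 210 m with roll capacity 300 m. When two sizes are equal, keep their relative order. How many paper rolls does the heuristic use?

Sorted descending: 230, 220, 210, 210, 200, 190, 150, 120, 100, 90, 80, 70, 60.
  230 → roll 1 (new)  [load 230/300]
  220 → roll 2 (new)  [load 220/300]
  210 → roll 3 (new)  [load 210/300]
  210 → roll 4 (new)  [load 210/300]
  200 → roll 5 (new)  [load 200/300]
  190 → roll 6 (new)  [load 190/300]
  150 → roll 7 (new)  [load 150/300]
  120 → roll 7  [load 270/300]
  100 → roll 5  [load 300/300]
  90 → roll 3  [load 300/300]
  80 → roll 2  [load 300/300]
  70 → roll 1  [load 300/300]
  60 → roll 4  [load 270/300]
7 paper rolls opened.

7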